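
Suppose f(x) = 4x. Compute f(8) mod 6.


f(8) = 32
32 mod 6 = 2

2


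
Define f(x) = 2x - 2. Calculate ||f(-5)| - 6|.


f(-5) = -12
|-12| = 12
|12 - 6| = 6

6


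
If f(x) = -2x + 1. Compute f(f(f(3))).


-21


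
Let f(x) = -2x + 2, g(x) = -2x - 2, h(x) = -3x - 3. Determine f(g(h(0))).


h(0) = -3
g(-3) = 4
f(4) = -6

-6


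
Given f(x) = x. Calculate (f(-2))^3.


f(-2) = -2
(-2)^3 = -8

-8


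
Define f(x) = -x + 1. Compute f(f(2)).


f(2) = -1
f(-1) = 2

2


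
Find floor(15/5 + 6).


15/5 = 3
3 + 6 = 9
floor(9) = 9

9


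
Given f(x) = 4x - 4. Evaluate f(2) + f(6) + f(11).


f(2) = 4
f(6) = 20
f(11) = 40
Sum = 64

64


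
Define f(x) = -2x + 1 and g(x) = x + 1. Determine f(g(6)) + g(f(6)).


f(g(6)) = -13
g(f(6)) = -10
Sum = -23

-23


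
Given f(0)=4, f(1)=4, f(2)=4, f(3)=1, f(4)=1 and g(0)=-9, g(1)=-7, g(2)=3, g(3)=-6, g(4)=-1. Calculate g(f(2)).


-1


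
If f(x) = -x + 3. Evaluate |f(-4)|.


f(-4) = 7
|7| = 7

7


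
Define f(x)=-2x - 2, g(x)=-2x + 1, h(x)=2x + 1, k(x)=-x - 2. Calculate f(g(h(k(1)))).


-24


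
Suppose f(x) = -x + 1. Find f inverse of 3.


Solve -x + 1 = 3
x = (3 - 1) / (-1) = -2

-2


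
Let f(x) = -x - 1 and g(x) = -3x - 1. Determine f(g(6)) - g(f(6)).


f(g(6)) = 18
g(f(6)) = 20
Difference = -2

-2


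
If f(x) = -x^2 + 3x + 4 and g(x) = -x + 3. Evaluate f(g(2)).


g(2) = 1
f(1) = (-1)*(1)^2 + 3*(1) + 4 = 6

6


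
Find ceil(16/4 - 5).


16/4 = 4
4 - 5 = -1
ceil(-1) = -1

-1


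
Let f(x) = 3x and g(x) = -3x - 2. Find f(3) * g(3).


f(3) = 9
g(3) = -11
Product = -99

-99


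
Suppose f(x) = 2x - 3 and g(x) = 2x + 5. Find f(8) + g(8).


f(8) = 13
g(8) = 21
Sum = 34

34


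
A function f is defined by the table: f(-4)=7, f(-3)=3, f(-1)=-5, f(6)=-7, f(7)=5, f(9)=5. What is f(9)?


Reading from the table at x = 9

5


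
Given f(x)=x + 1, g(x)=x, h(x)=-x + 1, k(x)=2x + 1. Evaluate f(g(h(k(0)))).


k(0) = 1
h(1) = 0
g(0) = 0
f(0) = 1

1


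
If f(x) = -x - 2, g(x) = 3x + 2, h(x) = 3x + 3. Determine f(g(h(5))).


h(5) = 18
g(18) = 56
f(56) = -58

-58


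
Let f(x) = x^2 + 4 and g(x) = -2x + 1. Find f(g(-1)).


g(-1) = 3
f(3) = 1*(3)^2 + 4 = 13

13


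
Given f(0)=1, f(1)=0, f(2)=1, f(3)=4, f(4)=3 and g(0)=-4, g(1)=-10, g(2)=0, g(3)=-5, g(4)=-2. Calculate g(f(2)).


-10


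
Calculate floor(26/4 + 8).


14


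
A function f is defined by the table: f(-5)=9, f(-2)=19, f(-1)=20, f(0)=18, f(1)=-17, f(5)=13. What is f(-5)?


9


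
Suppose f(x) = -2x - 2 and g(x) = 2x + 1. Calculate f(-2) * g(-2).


f(-2) = 2
g(-2) = -3
Product = -6

-6


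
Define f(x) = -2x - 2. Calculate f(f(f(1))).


f(1) = -4
f(-4) = 6
f(6) = -14

-14


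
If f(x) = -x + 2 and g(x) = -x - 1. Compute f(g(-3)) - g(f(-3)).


f(g(-3)) = 0
g(f(-3)) = -6
Difference = 6

6


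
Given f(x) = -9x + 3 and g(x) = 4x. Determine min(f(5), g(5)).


-42


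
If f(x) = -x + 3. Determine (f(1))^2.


f(1) = 2
(2)^2 = 4

4


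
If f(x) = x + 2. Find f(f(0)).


4


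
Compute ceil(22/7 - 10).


22/7 = 3.1429
3.1429 - 10 = -6.8571
ceil(-6.8571) = -6

-6


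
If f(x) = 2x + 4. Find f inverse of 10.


Solve 2x + 4 = 10
x = (10 - 4) / 2 = 3

3


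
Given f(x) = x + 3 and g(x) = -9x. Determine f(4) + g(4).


f(4) = 7
g(4) = -36
Sum = -29

-29


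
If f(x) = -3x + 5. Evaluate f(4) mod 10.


f(4) = -7
-7 mod 10 = 3

3


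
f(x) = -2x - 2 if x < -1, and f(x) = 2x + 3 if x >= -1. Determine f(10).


10 satisfies x >= -1
f(10) = 23

23


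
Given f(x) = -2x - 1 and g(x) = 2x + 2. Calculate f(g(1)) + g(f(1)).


f(g(1)) = -9
g(f(1)) = -4
Sum = -13

-13


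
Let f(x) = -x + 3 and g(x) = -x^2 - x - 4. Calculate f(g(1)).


g(1) = -6
f(-6) = 9

9


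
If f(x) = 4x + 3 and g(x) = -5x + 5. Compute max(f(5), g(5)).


f(5) = 23
g(5) = -20
max = 23

23


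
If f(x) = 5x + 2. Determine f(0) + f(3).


f(0) = 2
f(3) = 17
Sum = 19

19


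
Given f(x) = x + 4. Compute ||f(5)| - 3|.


f(5) = 9
|9| = 9
|9 - 3| = 6

6


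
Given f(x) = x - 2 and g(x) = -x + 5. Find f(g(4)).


g(4) = 1
f(1) = -1

-1


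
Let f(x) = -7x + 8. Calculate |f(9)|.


f(9) = -55
|-55| = 55

55


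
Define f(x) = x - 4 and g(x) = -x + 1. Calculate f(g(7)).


g(7) = -6
f(-6) = -10

-10


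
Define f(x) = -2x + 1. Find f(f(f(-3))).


27


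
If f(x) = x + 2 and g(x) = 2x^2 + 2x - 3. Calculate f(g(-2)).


3


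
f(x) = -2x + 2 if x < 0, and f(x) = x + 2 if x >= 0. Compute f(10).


10 satisfies x >= 0
f(10) = 12

12


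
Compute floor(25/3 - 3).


25/3 = 8.3333
8.3333 - 3 = 5.3333
floor(5.3333) = 5

5


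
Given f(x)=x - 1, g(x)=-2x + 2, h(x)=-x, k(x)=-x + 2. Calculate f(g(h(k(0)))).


k(0) = 2
h(2) = -2
g(-2) = 6
f(6) = 5

5


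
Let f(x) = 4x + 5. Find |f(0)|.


f(0) = 5
|5| = 5

5


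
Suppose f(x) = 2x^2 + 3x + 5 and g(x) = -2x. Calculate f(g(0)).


g(0) = 0
f(0) = 2*(0)^2 + 3*(0) + 5 = 5

5


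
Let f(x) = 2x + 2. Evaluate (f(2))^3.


f(2) = 6
(6)^3 = 216

216


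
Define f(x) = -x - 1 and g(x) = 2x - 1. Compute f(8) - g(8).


f(8) = -9
g(8) = 15
Difference = -24

-24


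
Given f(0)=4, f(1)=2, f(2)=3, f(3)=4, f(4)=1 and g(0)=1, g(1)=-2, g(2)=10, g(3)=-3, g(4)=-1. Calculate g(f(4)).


f(4) = 1
g(1) = -2

-2


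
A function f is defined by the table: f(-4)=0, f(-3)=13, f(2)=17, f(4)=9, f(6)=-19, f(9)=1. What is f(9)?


Reading from the table at x = 9

1


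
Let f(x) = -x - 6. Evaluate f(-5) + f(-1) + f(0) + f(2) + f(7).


f(-5) = -1
f(-1) = -5
f(0) = -6
f(2) = -8
f(7) = -13
Sum = -33

-33


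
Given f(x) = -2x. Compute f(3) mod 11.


f(3) = -6
-6 mod 11 = 5

5


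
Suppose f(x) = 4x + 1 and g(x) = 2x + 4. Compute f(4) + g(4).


f(4) = 17
g(4) = 12
Sum = 29

29


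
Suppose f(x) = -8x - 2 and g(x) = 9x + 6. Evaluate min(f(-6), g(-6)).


-48


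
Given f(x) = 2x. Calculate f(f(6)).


f(6) = 12
f(12) = 24

24


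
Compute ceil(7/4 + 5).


7/4 = 1.75
1.75 + 5 = 6.75
ceil(6.75) = 7

7


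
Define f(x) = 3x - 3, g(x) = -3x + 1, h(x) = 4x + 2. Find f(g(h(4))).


-162


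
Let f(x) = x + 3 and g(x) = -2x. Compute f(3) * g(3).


f(3) = 6
g(3) = -6
Product = -36

-36


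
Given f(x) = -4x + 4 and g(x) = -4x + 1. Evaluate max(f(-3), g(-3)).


f(-3) = 16
g(-3) = 13
max = 16

16


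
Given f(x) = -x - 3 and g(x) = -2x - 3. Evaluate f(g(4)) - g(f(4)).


f(g(4)) = 8
g(f(4)) = 11
Difference = -3

-3


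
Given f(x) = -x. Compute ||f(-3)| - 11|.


f(-3) = 3
|3| = 3
|3 - 11| = 8

8


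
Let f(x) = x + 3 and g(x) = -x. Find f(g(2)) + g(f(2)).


f(g(2)) = 1
g(f(2)) = -5
Sum = -4

-4


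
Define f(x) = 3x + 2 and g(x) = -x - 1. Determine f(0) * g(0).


-2


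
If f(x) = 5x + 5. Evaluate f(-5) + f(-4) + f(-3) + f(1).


-35


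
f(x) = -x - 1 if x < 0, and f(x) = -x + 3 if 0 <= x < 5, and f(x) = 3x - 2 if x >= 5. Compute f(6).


6 satisfies x >= 5
f(6) = 16

16


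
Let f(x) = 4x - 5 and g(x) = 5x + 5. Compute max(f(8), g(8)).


f(8) = 27
g(8) = 45
max = 45

45


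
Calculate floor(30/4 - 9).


-2


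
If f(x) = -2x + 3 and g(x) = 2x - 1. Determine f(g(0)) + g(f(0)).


f(g(0)) = 5
g(f(0)) = 5
Sum = 10

10


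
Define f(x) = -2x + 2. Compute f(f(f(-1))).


f(-1) = 4
f(4) = -6
f(-6) = 14

14


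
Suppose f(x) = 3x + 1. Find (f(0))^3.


1


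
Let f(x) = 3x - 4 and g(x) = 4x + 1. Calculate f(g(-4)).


-49


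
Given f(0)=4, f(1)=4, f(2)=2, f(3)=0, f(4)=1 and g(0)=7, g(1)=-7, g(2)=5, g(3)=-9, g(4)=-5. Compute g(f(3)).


f(3) = 0
g(0) = 7

7


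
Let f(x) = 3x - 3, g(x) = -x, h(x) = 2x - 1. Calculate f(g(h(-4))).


h(-4) = -9
g(-9) = 9
f(9) = 24

24


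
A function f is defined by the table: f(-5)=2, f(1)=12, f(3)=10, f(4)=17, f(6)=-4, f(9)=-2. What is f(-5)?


Reading from the table at x = -5

2


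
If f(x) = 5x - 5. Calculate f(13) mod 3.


f(13) = 60
60 mod 3 = 0

0


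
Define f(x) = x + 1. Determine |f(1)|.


2


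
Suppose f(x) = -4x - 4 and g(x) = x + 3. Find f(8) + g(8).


f(8) = -36
g(8) = 11
Sum = -25

-25


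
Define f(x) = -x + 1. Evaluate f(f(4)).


f(4) = -3
f(-3) = 4

4


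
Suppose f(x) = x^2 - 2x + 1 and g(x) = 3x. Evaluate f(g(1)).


g(1) = 3
f(3) = 1*(3)^2 - 2*(3) + 1 = 4

4


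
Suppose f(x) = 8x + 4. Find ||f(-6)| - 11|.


33


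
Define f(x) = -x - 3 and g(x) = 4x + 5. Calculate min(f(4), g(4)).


f(4) = -7
g(4) = 21
min = -7

-7


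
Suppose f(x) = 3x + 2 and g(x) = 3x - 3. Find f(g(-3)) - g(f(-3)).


f(g(-3)) = -34
g(f(-3)) = -24
Difference = -10

-10


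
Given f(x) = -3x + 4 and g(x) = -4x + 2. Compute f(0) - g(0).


f(0) = 4
g(0) = 2
Difference = 2

2


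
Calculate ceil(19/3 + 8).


19/3 = 6.3333
6.3333 + 8 = 14.3333
ceil(14.3333) = 15

15


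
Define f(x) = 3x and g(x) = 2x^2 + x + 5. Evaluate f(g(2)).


g(2) = 15
f(15) = 45

45


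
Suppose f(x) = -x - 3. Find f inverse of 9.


Solve -x - 3 = 9
x = (9 + 3) / (-1) = -12

-12


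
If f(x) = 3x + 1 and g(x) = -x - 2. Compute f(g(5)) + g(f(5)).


f(g(5)) = -20
g(f(5)) = -18
Sum = -38

-38


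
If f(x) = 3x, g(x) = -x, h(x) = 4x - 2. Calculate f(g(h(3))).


h(3) = 10
g(10) = -10
f(-10) = -30

-30


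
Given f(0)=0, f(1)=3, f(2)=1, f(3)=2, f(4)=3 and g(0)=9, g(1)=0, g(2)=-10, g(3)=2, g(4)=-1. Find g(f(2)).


f(2) = 1
g(1) = 0

0


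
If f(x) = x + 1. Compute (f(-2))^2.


f(-2) = -1
(-1)^2 = 1

1


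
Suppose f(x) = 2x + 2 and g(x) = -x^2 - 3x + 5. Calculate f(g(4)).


-44


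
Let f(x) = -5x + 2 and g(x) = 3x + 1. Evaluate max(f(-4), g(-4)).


f(-4) = 22
g(-4) = -11
max = 22

22


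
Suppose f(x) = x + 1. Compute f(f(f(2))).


f(2) = 3
f(3) = 4
f(4) = 5

5


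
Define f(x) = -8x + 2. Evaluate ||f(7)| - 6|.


48


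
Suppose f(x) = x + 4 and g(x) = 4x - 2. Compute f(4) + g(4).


f(4) = 8
g(4) = 14
Sum = 22

22


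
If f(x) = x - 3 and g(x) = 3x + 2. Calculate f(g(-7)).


g(-7) = -19
f(-19) = -22

-22


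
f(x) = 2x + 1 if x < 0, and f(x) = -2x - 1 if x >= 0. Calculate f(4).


4 satisfies x >= 0
f(4) = -9

-9


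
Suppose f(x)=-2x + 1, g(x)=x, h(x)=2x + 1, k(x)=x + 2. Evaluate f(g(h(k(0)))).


k(0) = 2
h(2) = 5
g(5) = 5
f(5) = -9

-9


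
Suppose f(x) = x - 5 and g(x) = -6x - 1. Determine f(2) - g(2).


f(2) = -3
g(2) = -13
Difference = 10

10


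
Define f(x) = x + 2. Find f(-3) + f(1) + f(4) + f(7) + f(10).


29


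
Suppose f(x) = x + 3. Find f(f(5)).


f(5) = 8
f(8) = 11

11


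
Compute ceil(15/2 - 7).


15/2 = 7.5
7.5 - 7 = 0.5
ceil(0.5) = 1

1


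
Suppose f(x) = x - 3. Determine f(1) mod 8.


6


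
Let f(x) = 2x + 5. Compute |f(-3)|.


1


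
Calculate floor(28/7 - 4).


28/7 = 4
4 - 4 = 0
floor(0) = 0

0


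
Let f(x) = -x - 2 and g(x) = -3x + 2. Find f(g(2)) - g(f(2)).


f(g(2)) = 2
g(f(2)) = 14
Difference = -12

-12


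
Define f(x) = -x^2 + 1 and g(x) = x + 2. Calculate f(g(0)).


g(0) = 2
f(2) = (-1)*(2)^2 + 1 = -3

-3


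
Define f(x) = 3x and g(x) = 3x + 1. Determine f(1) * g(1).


f(1) = 3
g(1) = 4
Product = 12

12


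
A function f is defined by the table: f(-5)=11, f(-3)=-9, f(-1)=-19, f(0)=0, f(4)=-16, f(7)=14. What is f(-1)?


Reading from the table at x = -1

-19


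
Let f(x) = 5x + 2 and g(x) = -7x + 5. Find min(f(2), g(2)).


-9


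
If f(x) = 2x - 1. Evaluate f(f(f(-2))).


f(-2) = -5
f(-5) = -11
f(-11) = -23

-23


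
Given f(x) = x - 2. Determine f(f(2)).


f(2) = 0
f(0) = -2

-2


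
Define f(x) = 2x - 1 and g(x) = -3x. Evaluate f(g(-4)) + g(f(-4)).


f(g(-4)) = 23
g(f(-4)) = 27
Sum = 50

50


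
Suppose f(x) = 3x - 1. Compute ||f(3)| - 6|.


2


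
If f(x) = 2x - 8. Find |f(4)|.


f(4) = 0
|0| = 0

0


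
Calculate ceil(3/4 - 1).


3/4 = 0.75
0.75 - 1 = -0.25
ceil(-0.25) = 0

0


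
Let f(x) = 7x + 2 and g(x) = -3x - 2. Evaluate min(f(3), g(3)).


f(3) = 23
g(3) = -11
min = -11

-11


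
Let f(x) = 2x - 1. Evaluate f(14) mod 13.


f(14) = 27
27 mod 13 = 1

1


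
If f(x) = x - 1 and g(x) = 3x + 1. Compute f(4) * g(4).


39


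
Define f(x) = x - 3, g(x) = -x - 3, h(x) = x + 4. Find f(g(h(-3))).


h(-3) = 1
g(1) = -4
f(-4) = -7

-7


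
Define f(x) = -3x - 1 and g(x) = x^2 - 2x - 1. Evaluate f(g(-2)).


g(-2) = 7
f(7) = -22

-22


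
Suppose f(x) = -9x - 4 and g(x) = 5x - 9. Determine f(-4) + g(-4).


f(-4) = 32
g(-4) = -29
Sum = 3

3


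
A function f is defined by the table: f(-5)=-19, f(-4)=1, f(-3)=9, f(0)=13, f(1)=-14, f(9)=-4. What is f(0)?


Reading from the table at x = 0

13


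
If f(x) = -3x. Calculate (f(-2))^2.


f(-2) = 6
(6)^2 = 36

36


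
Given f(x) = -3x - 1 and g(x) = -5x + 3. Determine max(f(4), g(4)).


f(4) = -13
g(4) = -17
max = -13

-13


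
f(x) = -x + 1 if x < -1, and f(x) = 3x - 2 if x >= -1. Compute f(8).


8 satisfies x >= -1
f(8) = 22

22


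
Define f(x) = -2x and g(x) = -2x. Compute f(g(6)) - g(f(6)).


f(g(6)) = 24
g(f(6)) = 24
Difference = 0

0


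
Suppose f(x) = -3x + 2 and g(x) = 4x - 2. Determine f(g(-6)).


g(-6) = -26
f(-26) = 80

80


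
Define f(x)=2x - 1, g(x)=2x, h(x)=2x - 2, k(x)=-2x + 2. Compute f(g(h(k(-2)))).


k(-2) = 6
h(6) = 10
g(10) = 20
f(20) = 39

39


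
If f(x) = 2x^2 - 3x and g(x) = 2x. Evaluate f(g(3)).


54


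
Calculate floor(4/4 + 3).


4/4 = 1
1 + 3 = 4
floor(4) = 4

4


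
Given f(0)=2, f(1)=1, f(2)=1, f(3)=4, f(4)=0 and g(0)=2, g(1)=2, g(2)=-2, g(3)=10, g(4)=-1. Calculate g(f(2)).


2


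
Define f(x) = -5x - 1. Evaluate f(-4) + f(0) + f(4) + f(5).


-29


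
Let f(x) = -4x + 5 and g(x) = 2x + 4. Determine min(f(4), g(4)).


f(4) = -11
g(4) = 12
min = -11

-11


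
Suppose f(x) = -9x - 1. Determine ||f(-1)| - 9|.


f(-1) = 8
|8| = 8
|8 - 9| = 1

1


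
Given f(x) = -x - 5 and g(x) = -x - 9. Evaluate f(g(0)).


g(0) = -9
f(-9) = 4

4


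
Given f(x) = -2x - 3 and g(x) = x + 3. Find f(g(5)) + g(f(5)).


f(g(5)) = -19
g(f(5)) = -10
Sum = -29

-29


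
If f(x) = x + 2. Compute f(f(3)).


f(3) = 5
f(5) = 7

7


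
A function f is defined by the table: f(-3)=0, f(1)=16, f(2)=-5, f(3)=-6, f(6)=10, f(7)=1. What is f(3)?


Reading from the table at x = 3

-6


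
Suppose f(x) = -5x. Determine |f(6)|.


30


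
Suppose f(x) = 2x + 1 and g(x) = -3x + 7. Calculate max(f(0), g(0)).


7


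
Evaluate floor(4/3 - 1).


4/3 = 1.3333
1.3333 - 1 = 0.3333
floor(0.3333) = 0

0


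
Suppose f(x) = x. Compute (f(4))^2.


f(4) = 4
(4)^2 = 16

16


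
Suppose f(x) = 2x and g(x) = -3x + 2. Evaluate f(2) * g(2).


f(2) = 4
g(2) = -4
Product = -16

-16


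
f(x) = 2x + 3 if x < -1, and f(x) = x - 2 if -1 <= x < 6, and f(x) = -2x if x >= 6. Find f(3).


3 satisfies -1 <= x < 6
f(3) = 1

1


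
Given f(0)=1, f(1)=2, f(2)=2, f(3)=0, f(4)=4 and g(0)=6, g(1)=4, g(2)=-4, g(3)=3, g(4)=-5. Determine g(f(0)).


f(0) = 1
g(1) = 4

4


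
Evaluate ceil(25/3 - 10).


25/3 = 8.3333
8.3333 - 10 = -1.6667
ceil(-1.6667) = -1

-1


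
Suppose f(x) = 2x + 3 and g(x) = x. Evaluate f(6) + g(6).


f(6) = 15
g(6) = 6
Sum = 21

21


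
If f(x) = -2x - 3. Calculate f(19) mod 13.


f(19) = -41
-41 mod 13 = 11

11


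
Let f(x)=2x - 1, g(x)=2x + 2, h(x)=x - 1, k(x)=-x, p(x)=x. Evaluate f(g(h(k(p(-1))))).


3


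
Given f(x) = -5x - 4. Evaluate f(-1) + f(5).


-28


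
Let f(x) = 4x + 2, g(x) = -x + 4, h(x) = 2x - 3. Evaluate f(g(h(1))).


h(1) = -1
g(-1) = 5
f(5) = 22

22


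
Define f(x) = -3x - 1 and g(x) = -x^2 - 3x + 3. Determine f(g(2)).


g(2) = -7
f(-7) = 20

20


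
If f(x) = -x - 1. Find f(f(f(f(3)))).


f(3) = -4
f(-4) = 3
f(3) = -4
f(-4) = 3

3


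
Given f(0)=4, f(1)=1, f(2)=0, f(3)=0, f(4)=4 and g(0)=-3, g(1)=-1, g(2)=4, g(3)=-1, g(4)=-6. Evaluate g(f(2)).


f(2) = 0
g(0) = -3

-3


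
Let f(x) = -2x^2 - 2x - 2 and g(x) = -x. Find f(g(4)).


g(4) = -4
f(-4) = (-2)*(-4)^2 - 2*(-4) - 2 = -26

-26


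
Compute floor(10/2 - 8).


10/2 = 5
5 - 8 = -3
floor(-3) = -3

-3


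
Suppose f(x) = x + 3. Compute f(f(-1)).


f(-1) = 2
f(2) = 5

5


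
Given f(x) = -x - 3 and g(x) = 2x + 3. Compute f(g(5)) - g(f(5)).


-3


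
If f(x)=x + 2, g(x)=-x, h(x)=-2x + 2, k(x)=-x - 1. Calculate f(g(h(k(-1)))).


k(-1) = 0
h(0) = 2
g(2) = -2
f(-2) = 0

0


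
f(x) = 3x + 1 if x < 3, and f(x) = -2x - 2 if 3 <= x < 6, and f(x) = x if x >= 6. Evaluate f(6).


6 satisfies x >= 6
f(6) = 6

6


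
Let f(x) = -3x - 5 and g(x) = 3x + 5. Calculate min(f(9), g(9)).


f(9) = -32
g(9) = 32
min = -32

-32


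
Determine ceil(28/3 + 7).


28/3 = 9.3333
9.3333 + 7 = 16.3333
ceil(16.3333) = 17

17


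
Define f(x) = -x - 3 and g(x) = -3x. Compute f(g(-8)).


-27


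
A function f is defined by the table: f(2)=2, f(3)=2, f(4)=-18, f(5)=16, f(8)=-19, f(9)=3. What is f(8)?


Reading from the table at x = 8

-19


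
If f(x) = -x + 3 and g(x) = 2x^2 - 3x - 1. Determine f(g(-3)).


g(-3) = 26
f(26) = -23

-23


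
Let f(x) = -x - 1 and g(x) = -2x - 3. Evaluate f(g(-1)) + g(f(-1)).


f(g(-1)) = 0
g(f(-1)) = -3
Sum = -3

-3


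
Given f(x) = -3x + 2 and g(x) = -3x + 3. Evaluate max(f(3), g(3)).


f(3) = -7
g(3) = -6
max = -6

-6


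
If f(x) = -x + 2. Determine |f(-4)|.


f(-4) = 6
|6| = 6

6


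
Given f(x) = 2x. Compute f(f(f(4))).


32


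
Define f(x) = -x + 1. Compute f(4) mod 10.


f(4) = -3
-3 mod 10 = 7

7


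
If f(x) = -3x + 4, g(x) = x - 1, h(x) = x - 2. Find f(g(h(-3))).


h(-3) = -5
g(-5) = -6
f(-6) = 22

22


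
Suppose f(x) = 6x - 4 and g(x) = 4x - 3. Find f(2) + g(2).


f(2) = 8
g(2) = 5
Sum = 13

13


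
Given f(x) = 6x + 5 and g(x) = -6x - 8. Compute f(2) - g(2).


f(2) = 17
g(2) = -20
Difference = 37

37


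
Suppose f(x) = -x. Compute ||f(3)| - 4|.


f(3) = -3
|-3| = 3
|3 - 4| = 1

1


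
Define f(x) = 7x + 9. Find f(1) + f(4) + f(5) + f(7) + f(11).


241


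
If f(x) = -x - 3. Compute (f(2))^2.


f(2) = -5
(-5)^2 = 25

25


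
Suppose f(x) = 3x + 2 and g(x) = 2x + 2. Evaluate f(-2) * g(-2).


f(-2) = -4
g(-2) = -2
Product = 8

8


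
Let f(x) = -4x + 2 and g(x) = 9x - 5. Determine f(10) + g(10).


47


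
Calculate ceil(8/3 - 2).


8/3 = 2.6667
2.6667 - 2 = 0.6667
ceil(0.6667) = 1

1


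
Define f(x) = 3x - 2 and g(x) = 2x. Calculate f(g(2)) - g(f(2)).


f(g(2)) = 10
g(f(2)) = 8
Difference = 2

2


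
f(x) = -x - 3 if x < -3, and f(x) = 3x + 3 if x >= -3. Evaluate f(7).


24


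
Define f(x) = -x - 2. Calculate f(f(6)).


f(6) = -8
f(-8) = 6

6


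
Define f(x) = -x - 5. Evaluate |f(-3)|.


f(-3) = -2
|-2| = 2

2


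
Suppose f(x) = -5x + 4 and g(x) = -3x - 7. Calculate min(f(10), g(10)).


f(10) = -46
g(10) = -37
min = -46

-46


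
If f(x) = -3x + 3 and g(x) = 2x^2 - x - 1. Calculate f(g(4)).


-78


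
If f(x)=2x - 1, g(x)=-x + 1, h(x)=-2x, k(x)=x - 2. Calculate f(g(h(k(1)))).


k(1) = -1
h(-1) = 2
g(2) = -1
f(-1) = -3

-3


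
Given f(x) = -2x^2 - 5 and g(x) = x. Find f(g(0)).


g(0) = 0
f(0) = (-2)*(0)^2 - 5 = -5

-5


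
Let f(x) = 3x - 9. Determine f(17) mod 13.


f(17) = 42
42 mod 13 = 3

3


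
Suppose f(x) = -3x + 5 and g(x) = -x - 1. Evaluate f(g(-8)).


g(-8) = 7
f(7) = -16

-16


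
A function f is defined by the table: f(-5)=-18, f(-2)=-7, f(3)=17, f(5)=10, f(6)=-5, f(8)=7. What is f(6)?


Reading from the table at x = 6

-5


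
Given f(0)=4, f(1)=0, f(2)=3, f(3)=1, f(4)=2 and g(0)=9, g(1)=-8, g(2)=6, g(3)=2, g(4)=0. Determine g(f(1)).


f(1) = 0
g(0) = 9

9


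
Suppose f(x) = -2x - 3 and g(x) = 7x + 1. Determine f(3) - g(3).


f(3) = -9
g(3) = 22
Difference = -31

-31


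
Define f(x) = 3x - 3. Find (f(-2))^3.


f(-2) = -9
(-9)^3 = -729

-729


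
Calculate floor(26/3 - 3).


26/3 = 8.6667
8.6667 - 3 = 5.6667
floor(5.6667) = 5

5


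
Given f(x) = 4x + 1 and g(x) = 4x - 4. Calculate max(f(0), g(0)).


1


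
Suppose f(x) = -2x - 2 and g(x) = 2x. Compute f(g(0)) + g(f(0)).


f(g(0)) = -2
g(f(0)) = -4
Sum = -6

-6


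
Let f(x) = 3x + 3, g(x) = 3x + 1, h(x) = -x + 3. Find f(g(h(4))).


h(4) = -1
g(-1) = -2
f(-2) = -3

-3


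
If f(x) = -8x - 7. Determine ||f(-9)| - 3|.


f(-9) = 65
|65| = 65
|65 - 3| = 62

62


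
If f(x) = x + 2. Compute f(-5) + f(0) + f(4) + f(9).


16


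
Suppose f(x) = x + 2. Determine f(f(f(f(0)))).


f(0) = 2
f(2) = 4
f(4) = 6
f(6) = 8

8


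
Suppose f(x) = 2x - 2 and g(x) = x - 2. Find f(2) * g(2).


f(2) = 2
g(2) = 0
Product = 0

0


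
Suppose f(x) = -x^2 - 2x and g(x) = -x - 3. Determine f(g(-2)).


g(-2) = -1
f(-1) = (-1)*(-1)^2 - 2*(-1) = 1

1


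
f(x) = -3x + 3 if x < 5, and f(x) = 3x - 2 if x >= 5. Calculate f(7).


7 satisfies x >= 5
f(7) = 19

19


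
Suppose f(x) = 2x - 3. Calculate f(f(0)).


-9


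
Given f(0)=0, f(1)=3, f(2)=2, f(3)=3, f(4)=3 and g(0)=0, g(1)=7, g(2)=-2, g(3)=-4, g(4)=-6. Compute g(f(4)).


-4


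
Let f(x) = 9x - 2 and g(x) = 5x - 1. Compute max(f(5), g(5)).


f(5) = 43
g(5) = 24
max = 43

43


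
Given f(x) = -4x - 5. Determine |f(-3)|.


f(-3) = 7
|7| = 7

7


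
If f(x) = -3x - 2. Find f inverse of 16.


Solve -3x - 2 = 16
x = (16 + 2) / (-3) = -6

-6


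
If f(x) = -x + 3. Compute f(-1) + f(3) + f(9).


f(-1) = 4
f(3) = 0
f(9) = -6
Sum = -2

-2


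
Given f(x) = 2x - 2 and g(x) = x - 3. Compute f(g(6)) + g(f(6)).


f(g(6)) = 4
g(f(6)) = 7
Sum = 11

11


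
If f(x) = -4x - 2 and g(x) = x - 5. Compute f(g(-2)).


g(-2) = -7
f(-7) = 26

26


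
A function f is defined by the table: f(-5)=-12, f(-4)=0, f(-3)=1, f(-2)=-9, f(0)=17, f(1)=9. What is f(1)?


Reading from the table at x = 1

9


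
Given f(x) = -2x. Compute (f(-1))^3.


f(-1) = 2
(2)^3 = 8

8


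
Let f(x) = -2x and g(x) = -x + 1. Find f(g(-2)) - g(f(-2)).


-3


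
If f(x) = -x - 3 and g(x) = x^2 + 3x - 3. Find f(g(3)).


g(3) = 15
f(15) = -18

-18


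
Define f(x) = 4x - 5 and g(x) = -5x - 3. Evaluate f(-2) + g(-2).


-6


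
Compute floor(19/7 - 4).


19/7 = 2.7143
2.7143 - 4 = -1.2857
floor(-1.2857) = -2

-2


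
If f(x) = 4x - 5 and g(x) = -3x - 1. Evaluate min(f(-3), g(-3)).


-17


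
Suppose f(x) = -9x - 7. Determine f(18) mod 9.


f(18) = -169
-169 mod 9 = 2

2


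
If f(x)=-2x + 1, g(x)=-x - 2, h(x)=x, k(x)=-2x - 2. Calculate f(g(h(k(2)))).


k(2) = -6
h(-6) = -6
g(-6) = 4
f(4) = -7

-7


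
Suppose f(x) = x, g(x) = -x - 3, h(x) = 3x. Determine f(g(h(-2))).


3


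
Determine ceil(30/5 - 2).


30/5 = 6
6 - 2 = 4
ceil(4) = 4

4


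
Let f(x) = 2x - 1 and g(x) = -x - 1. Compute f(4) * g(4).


f(4) = 7
g(4) = -5
Product = -35

-35


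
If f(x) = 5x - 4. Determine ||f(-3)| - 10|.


f(-3) = -19
|-19| = 19
|19 - 10| = 9

9


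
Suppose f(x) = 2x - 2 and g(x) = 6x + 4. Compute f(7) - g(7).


f(7) = 12
g(7) = 46
Difference = -34

-34


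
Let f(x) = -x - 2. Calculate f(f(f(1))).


f(1) = -3
f(-3) = 1
f(1) = -3

-3


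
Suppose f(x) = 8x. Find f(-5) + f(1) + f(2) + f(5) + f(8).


f(-5) = -40
f(1) = 8
f(2) = 16
f(5) = 40
f(8) = 64
Sum = 88

88


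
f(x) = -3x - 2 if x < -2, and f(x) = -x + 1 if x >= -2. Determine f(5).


5 satisfies x >= -2
f(5) = -4

-4


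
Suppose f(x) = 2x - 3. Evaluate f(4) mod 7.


5


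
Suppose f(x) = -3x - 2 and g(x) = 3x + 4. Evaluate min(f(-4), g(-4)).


-8


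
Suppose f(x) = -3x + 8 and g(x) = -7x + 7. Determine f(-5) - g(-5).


f(-5) = 23
g(-5) = 42
Difference = -19

-19


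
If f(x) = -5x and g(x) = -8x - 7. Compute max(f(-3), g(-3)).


17


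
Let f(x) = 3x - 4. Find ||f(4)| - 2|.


f(4) = 8
|8| = 8
|8 - 2| = 6

6


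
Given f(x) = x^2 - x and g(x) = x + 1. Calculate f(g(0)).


0


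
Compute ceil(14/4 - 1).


14/4 = 3.5
3.5 - 1 = 2.5
ceil(2.5) = 3

3


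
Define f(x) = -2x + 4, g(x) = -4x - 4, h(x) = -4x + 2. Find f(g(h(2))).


-36


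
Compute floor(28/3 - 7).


28/3 = 9.3333
9.3333 - 7 = 2.3333
floor(2.3333) = 2

2


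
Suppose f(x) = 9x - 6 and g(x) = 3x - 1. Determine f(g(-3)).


g(-3) = -10
f(-10) = -96

-96


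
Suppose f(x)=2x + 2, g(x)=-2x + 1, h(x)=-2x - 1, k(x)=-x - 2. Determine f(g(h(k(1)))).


k(1) = -3
h(-3) = 5
g(5) = -9
f(-9) = -16

-16


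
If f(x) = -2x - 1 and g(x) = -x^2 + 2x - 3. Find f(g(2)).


g(2) = -3
f(-3) = 5

5


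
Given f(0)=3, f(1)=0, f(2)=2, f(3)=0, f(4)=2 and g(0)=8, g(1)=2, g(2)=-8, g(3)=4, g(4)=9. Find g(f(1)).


f(1) = 0
g(0) = 8

8


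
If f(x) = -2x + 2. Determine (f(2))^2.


f(2) = -2
(-2)^2 = 4

4


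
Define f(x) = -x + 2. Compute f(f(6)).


f(6) = -4
f(-4) = 6

6


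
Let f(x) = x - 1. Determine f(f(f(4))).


f(4) = 3
f(3) = 2
f(2) = 1

1


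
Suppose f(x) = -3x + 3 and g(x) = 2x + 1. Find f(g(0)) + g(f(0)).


f(g(0)) = 0
g(f(0)) = 7
Sum = 7

7


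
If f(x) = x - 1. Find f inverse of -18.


Solve x - 1 = -18
x = (-18 + 1) / 1 = -17

-17


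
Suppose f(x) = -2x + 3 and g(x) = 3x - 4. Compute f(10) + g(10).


f(10) = -17
g(10) = 26
Sum = 9

9


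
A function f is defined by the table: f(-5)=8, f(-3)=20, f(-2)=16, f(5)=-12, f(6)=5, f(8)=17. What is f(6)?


Reading from the table at x = 6

5


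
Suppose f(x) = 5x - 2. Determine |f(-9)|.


f(-9) = -47
|-47| = 47

47


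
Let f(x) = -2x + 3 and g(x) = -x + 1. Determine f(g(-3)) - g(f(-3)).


f(g(-3)) = -5
g(f(-3)) = -8
Difference = 3

3


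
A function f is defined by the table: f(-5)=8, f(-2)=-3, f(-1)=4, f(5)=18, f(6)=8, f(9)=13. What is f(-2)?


Reading from the table at x = -2

-3


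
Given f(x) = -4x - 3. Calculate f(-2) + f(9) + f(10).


f(-2) = 5
f(9) = -39
f(10) = -43
Sum = -77

-77


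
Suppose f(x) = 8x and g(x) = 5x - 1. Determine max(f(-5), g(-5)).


f(-5) = -40
g(-5) = -26
max = -26

-26


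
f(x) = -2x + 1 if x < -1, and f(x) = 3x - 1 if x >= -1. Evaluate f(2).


2 satisfies x >= -1
f(2) = 5

5


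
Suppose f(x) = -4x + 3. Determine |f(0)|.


f(0) = 3
|3| = 3

3


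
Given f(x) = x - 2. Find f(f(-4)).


f(-4) = -6
f(-6) = -8

-8


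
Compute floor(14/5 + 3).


14/5 = 2.8
2.8 + 3 = 5.8
floor(5.8) = 5

5


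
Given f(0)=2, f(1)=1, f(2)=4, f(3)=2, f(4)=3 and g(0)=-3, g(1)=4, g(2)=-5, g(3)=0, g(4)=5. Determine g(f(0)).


f(0) = 2
g(2) = -5

-5


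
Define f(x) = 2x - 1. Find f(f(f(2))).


f(2) = 3
f(3) = 5
f(5) = 9

9


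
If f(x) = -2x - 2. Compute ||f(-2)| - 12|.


f(-2) = 2
|2| = 2
|2 - 12| = 10

10


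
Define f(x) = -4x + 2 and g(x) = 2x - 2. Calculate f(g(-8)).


g(-8) = -18
f(-18) = 74

74


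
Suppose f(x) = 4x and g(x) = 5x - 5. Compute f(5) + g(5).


f(5) = 20
g(5) = 20
Sum = 40

40


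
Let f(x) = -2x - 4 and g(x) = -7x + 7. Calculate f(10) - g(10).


f(10) = -24
g(10) = -63
Difference = 39

39


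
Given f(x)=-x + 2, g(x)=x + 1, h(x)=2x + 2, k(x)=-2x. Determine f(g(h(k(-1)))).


k(-1) = 2
h(2) = 6
g(6) = 7
f(7) = -5

-5


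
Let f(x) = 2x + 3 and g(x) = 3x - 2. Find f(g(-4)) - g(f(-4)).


f(g(-4)) = -25
g(f(-4)) = -17
Difference = -8

-8


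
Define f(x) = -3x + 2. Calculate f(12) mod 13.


f(12) = -34
-34 mod 13 = 5

5


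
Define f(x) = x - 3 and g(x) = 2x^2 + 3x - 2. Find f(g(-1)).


g(-1) = -3
f(-3) = -6

-6


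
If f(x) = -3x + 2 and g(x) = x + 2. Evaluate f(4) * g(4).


-60


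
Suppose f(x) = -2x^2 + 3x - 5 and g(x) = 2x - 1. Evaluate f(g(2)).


g(2) = 3
f(3) = (-2)*(3)^2 + 3*(3) - 5 = -14

-14


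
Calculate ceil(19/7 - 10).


19/7 = 2.7143
2.7143 - 10 = -7.2857
ceil(-7.2857) = -7

-7


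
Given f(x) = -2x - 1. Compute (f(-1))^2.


1


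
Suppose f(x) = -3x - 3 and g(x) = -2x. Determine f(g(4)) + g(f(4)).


f(g(4)) = 21
g(f(4)) = 30
Sum = 51

51


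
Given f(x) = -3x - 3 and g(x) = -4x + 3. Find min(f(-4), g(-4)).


9


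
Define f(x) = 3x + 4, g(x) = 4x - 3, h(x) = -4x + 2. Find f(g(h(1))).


-29


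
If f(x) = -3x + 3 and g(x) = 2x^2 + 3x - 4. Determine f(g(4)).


g(4) = 40
f(40) = -117

-117


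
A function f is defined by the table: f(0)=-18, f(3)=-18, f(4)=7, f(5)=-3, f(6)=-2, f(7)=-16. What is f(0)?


Reading from the table at x = 0

-18


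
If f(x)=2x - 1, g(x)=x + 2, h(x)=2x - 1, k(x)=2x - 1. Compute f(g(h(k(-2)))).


k(-2) = -5
h(-5) = -11
g(-11) = -9
f(-9) = -19

-19


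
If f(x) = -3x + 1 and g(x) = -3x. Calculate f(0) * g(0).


f(0) = 1
g(0) = 0
Product = 0

0


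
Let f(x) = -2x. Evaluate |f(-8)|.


16


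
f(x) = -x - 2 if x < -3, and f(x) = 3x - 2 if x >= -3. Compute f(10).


28


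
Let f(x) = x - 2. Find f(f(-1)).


f(-1) = -3
f(-3) = -5

-5


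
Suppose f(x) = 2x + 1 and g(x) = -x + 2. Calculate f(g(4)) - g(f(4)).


f(g(4)) = -3
g(f(4)) = -7
Difference = 4

4


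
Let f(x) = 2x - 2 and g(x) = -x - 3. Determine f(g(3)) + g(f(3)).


f(g(3)) = -14
g(f(3)) = -7
Sum = -21

-21


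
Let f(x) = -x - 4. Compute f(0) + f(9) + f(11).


f(0) = -4
f(9) = -13
f(11) = -15
Sum = -32

-32


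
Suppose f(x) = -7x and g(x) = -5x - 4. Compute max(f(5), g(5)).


f(5) = -35
g(5) = -29
max = -29

-29


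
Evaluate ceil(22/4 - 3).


3


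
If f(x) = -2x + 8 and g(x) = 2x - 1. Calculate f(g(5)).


g(5) = 9
f(9) = -10

-10


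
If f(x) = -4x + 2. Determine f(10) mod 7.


f(10) = -38
-38 mod 7 = 4

4


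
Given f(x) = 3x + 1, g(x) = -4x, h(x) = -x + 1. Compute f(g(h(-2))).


h(-2) = 3
g(3) = -12
f(-12) = -35

-35


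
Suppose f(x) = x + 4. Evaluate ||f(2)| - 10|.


f(2) = 6
|6| = 6
|6 - 10| = 4

4


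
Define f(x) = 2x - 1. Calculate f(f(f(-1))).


f(-1) = -3
f(-3) = -7
f(-7) = -15

-15


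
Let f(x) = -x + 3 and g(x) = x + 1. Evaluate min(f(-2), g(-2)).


f(-2) = 5
g(-2) = -1
min = -1

-1


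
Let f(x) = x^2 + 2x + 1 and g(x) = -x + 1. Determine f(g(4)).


g(4) = -3
f(-3) = 1*(-3)^2 + 2*(-3) + 1 = 4

4


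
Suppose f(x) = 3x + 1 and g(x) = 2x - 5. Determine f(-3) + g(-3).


f(-3) = -8
g(-3) = -11
Sum = -19

-19


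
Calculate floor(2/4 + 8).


8


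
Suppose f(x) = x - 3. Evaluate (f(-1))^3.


f(-1) = -4
(-4)^3 = -64

-64


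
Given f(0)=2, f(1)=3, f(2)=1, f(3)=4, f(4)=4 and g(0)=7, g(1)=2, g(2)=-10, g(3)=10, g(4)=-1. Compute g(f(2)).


f(2) = 1
g(1) = 2

2


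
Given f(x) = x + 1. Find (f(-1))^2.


f(-1) = 0
(0)^2 = 0

0


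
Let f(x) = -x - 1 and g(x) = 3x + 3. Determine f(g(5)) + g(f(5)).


-34


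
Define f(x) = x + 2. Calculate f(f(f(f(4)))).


f(4) = 6
f(6) = 8
f(8) = 10
f(10) = 12

12


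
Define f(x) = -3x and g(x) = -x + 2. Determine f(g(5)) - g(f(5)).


f(g(5)) = 9
g(f(5)) = 17
Difference = -8

-8


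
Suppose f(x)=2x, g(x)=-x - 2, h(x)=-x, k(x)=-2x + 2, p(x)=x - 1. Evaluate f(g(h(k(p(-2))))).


12


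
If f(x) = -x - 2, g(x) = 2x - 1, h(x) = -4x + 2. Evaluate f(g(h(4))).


h(4) = -14
g(-14) = -29
f(-29) = 27

27


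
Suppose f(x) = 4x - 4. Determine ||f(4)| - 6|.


f(4) = 12
|12| = 12
|12 - 6| = 6

6


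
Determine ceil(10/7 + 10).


12


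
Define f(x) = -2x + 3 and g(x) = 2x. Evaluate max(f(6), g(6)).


f(6) = -9
g(6) = 12
max = 12

12


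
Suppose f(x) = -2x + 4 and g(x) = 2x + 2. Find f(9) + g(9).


f(9) = -14
g(9) = 20
Sum = 6

6


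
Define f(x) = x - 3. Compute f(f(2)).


f(2) = -1
f(-1) = -4

-4


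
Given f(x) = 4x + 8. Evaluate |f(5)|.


f(5) = 28
|28| = 28

28


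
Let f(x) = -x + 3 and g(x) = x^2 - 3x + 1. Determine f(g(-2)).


g(-2) = 11
f(11) = -8

-8


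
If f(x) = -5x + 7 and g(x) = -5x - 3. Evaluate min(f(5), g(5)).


f(5) = -18
g(5) = -28
min = -28

-28


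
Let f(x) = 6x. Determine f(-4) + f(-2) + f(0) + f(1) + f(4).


f(-4) = -24
f(-2) = -12
f(0) = 0
f(1) = 6
f(4) = 24
Sum = -6

-6


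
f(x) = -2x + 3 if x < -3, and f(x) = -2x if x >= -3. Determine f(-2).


4


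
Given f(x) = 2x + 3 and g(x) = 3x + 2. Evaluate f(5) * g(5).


221


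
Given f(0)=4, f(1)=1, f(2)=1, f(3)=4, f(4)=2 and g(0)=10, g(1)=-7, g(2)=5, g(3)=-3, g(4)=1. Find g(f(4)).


f(4) = 2
g(2) = 5

5


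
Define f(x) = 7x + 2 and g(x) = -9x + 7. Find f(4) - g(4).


59


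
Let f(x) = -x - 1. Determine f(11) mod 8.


f(11) = -12
-12 mod 8 = 4

4


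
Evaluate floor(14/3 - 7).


-3


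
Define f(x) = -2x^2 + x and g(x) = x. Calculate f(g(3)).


-15


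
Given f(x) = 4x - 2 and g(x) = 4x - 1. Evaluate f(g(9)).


g(9) = 35
f(35) = 138

138


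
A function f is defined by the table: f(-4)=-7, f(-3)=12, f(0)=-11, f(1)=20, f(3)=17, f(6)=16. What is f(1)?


Reading from the table at x = 1

20


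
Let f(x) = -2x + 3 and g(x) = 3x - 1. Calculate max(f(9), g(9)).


f(9) = -15
g(9) = 26
max = 26

26


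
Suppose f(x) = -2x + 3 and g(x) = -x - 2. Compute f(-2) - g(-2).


7


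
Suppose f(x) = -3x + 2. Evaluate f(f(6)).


f(6) = -16
f(-16) = 50

50


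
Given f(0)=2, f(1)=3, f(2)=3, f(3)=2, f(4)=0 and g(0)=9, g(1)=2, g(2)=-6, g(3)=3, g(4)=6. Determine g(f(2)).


3


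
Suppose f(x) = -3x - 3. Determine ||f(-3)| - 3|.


f(-3) = 6
|6| = 6
|6 - 3| = 3

3


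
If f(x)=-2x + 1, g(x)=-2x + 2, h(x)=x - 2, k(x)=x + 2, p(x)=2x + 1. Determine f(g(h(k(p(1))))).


p(1) = 3
k(3) = 5
h(5) = 3
g(3) = -4
f(-4) = 9

9


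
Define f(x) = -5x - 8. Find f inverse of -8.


Solve -5x - 8 = -8
x = (-8 + 8) / (-5) = 0

0


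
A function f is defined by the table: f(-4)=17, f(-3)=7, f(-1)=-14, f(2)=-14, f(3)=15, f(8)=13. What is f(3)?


Reading from the table at x = 3

15


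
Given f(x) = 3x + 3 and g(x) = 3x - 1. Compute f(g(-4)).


-36


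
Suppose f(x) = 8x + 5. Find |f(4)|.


f(4) = 37
|37| = 37

37


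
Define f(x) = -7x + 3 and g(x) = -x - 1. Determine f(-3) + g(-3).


f(-3) = 24
g(-3) = 2
Sum = 26

26


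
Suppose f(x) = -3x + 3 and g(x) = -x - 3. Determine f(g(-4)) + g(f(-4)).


f(g(-4)) = 0
g(f(-4)) = -18
Sum = -18

-18


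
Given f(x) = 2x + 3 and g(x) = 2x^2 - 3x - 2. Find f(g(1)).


g(1) = -3
f(-3) = -3

-3


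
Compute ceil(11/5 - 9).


-6


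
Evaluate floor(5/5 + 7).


5/5 = 1
1 + 7 = 8
floor(8) = 8

8


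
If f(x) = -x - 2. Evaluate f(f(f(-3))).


f(-3) = 1
f(1) = -3
f(-3) = 1

1


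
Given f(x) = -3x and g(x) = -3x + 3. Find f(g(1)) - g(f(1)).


f(g(1)) = 0
g(f(1)) = 12
Difference = -12

-12


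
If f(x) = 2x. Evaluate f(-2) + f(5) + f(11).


28


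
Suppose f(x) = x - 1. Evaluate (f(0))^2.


f(0) = -1
(-1)^2 = 1

1


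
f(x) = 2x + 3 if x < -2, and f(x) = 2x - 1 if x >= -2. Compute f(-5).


-5 satisfies x < -2
f(-5) = -7

-7


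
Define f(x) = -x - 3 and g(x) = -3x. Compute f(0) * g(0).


f(0) = -3
g(0) = 0
Product = 0

0


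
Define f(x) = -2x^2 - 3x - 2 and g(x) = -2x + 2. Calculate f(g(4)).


-56


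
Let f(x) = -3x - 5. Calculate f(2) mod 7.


f(2) = -11
-11 mod 7 = 3

3


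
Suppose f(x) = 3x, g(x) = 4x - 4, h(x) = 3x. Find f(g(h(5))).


h(5) = 15
g(15) = 56
f(56) = 168

168


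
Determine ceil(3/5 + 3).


3/5 = 0.6
0.6 + 3 = 3.6
ceil(3.6) = 4

4


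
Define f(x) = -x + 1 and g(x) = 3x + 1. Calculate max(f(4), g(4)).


f(4) = -3
g(4) = 13
max = 13

13


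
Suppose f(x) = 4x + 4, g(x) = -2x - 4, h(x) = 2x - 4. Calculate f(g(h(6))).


h(6) = 8
g(8) = -20
f(-20) = -76

-76


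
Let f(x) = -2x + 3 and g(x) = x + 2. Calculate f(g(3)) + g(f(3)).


f(g(3)) = -7
g(f(3)) = -1
Sum = -8

-8


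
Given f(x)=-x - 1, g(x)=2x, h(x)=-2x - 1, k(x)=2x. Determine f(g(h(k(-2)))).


-15


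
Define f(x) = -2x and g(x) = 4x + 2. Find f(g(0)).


g(0) = 2
f(2) = -4

-4


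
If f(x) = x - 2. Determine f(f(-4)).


f(-4) = -6
f(-6) = -8

-8


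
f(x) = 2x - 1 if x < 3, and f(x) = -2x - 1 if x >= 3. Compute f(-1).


-1 satisfies x < 3
f(-1) = -3

-3


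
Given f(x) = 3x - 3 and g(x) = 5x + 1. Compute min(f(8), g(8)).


f(8) = 21
g(8) = 41
min = 21

21


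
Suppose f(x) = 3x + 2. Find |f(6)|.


f(6) = 20
|20| = 20

20


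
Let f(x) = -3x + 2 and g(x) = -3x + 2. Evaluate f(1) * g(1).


f(1) = -1
g(1) = -1
Product = 1

1


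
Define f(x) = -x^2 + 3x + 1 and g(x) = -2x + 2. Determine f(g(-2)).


g(-2) = 6
f(6) = (-1)*(6)^2 + 3*(6) + 1 = -17

-17


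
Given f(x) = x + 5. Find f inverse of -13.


Solve x + 5 = -13
x = (-13 - 5) / 1 = -18

-18


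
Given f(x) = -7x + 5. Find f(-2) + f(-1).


f(-2) = 19
f(-1) = 12
Sum = 31

31


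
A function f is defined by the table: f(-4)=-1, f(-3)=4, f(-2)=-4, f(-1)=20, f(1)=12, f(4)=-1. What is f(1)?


Reading from the table at x = 1

12


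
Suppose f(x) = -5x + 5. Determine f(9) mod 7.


f(9) = -40
-40 mod 7 = 2

2


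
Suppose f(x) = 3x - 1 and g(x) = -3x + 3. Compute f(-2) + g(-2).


f(-2) = -7
g(-2) = 9
Sum = 2

2


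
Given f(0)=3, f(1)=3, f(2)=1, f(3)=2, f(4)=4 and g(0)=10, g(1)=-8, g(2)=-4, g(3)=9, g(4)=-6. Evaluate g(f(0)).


9


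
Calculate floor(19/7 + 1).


19/7 = 2.7143
2.7143 + 1 = 3.7143
floor(3.7143) = 3

3


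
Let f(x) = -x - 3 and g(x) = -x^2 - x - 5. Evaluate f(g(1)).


g(1) = -7
f(-7) = 4

4


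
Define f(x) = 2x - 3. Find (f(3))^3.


f(3) = 3
(3)^3 = 27

27


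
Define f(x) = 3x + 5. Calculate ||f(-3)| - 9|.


f(-3) = -4
|-4| = 4
|4 - 9| = 5

5


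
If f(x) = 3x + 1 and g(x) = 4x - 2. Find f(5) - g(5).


f(5) = 16
g(5) = 18
Difference = -2

-2


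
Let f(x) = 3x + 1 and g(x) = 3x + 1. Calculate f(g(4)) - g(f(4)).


f(g(4)) = 40
g(f(4)) = 40
Difference = 0

0


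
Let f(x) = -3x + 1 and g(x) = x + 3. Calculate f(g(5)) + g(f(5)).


-34


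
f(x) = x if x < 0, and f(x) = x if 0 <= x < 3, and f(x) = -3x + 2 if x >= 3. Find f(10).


-28


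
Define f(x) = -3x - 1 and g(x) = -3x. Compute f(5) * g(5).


f(5) = -16
g(5) = -15
Product = 240

240


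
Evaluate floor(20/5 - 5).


20/5 = 4
4 - 5 = -1
floor(-1) = -1

-1


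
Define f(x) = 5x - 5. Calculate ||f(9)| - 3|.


f(9) = 40
|40| = 40
|40 - 3| = 37

37


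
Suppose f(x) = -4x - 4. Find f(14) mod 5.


f(14) = -60
-60 mod 5 = 0

0


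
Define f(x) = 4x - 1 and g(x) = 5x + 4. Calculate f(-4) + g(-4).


f(-4) = -17
g(-4) = -16
Sum = -33

-33


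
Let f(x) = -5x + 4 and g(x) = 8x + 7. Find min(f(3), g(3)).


f(3) = -11
g(3) = 31
min = -11

-11
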